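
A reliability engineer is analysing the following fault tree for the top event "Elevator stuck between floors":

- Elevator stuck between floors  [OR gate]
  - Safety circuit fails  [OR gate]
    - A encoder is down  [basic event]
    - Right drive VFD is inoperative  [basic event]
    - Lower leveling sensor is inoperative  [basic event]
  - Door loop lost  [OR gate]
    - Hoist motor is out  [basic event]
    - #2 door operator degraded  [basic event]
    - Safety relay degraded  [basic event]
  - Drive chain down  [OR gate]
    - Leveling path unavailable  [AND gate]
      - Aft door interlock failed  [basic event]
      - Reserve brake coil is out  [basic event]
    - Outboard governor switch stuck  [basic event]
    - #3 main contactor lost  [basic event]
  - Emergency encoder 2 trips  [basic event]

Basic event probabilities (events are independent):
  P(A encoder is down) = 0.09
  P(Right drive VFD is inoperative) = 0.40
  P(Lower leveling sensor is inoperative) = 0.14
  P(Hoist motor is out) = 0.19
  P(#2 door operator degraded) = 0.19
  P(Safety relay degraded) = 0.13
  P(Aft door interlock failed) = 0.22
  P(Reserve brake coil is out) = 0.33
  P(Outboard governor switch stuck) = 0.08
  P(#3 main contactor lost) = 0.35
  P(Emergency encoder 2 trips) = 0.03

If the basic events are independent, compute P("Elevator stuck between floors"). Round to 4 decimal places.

P(Safety circuit fails) [OR] = 1 − (1−0.09) × (1−0.40) × (1−0.14) = 0.530440
P(Door loop lost) [OR] = 1 − (1−0.19) × (1−0.19) × (1−0.13) = 0.429193
P(Leveling path unavailable) [AND] = 0.22 × 0.33 = 0.072600
P(Drive chain down) [OR] = 1 − (1−0.072600) × (1−0.08) × (1−0.35) = 0.445415
P(Elevator stuck between floors) [OR] = 1 − (1−0.530440) × (1−0.429193) × (1−0.445415) × (1−0.03) = 0.855815
Rounded to 4 decimal places: P(Elevator stuck between floors) ≈ 0.8558.

0.8558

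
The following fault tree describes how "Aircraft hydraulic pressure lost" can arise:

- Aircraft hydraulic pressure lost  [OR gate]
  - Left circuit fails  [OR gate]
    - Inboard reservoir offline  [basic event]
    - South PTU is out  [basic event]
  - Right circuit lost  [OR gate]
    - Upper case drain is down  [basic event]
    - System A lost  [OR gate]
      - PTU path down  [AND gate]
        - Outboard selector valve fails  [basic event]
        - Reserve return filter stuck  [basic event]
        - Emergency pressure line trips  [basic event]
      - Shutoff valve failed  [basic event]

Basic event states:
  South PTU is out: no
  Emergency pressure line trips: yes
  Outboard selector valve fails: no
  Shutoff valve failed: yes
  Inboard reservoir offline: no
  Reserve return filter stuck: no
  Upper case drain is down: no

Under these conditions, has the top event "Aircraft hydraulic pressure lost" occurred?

Left circuit fails [OR]: Inboard reservoir offline=not, South PTU is out=not → no input occurs → does not occur.
PTU path down [AND]: Outboard selector valve fails=not, Reserve return filter stuck=not, Emergency pressure line trips=occurs → not all inputs occur → does not occur.
System A lost [OR]: PTU path down=not, Shutoff valve failed=occurs → at least one input occurs → occurs.
Right circuit lost [OR]: Upper case drain is down=not, System A lost=occurs → at least one input occurs → occurs.
Aircraft hydraulic pressure lost [OR]: Left circuit fails=not, Right circuit lost=occurs → at least one input occurs → occurs.

Yes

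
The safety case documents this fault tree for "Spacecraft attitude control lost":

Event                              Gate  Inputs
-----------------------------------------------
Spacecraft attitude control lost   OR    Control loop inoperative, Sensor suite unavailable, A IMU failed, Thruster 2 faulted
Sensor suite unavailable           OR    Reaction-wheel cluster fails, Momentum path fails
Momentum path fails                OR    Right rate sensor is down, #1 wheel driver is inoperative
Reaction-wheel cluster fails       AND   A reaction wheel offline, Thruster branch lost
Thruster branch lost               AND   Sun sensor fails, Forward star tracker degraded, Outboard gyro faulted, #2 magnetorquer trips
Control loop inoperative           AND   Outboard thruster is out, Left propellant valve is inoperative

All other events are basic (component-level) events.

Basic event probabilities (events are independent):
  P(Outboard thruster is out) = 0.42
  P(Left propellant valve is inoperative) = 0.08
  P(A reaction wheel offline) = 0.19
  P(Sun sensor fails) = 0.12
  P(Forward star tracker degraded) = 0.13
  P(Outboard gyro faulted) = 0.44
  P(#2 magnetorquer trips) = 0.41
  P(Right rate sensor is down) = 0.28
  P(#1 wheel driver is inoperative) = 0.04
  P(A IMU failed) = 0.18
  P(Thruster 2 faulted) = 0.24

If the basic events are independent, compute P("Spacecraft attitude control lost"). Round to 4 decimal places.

P(Control loop inoperative) [AND] = 0.42 × 0.08 = 0.033600
P(Thruster branch lost) [AND] = 0.12 × 0.13 × 0.44 × 0.41 = 0.002814
P(Reaction-wheel cluster fails) [AND] = 0.19 × 0.002814 = 0.000535
P(Momentum path fails) [OR] = 1 − (1−0.28) × (1−0.04) = 0.308800
P(Sensor suite unavailable) [OR] = 1 − (1−0.000535) × (1−0.308800) = 0.309170
P(Spacecraft attitude control lost) [OR] = 1 − (1−0.033600) × (1−0.309170) × (1−0.18) × (1−0.24) = 0.583940
Rounded to 4 decimal places: P(Spacecraft attitude control lost) ≈ 0.5839.

0.5839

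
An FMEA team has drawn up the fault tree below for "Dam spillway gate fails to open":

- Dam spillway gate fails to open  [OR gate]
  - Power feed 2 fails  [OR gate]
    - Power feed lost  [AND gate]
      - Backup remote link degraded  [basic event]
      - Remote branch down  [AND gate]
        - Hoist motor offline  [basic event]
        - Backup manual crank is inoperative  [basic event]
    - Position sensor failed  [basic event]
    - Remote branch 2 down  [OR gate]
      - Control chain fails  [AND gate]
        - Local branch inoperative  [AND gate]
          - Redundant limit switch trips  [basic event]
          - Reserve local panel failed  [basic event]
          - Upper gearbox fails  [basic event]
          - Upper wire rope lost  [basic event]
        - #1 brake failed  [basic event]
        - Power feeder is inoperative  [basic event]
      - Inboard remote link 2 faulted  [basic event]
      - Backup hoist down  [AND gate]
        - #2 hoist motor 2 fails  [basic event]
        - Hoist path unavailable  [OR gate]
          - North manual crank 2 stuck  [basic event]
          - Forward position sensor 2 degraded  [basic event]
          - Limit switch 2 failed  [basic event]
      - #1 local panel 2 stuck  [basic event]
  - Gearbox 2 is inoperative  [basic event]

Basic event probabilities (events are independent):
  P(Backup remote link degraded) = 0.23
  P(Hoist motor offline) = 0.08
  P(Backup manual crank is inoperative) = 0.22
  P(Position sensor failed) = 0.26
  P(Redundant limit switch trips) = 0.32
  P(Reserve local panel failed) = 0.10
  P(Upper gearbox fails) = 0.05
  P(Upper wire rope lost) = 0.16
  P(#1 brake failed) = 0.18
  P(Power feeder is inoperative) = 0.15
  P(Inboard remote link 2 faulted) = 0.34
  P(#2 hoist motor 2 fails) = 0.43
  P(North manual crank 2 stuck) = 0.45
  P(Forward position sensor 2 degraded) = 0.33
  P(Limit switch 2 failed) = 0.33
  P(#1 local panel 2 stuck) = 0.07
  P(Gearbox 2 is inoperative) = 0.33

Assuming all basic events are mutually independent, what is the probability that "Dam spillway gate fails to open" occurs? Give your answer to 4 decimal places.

0.7951

P(Remote branch down) [AND] = 0.08 × 0.22 = 0.017600
P(Power feed lost) [AND] = 0.23 × 0.017600 = 0.004048
P(Local branch inoperative) [AND] = 0.32 × 0.10 × 0.05 × 0.16 = 0.000256
P(Control chain fails) [AND] = 0.000256 × 0.18 × 0.15 = 0.000007
P(Hoist path unavailable) [OR] = 1 − (1−0.45) × (1−0.33) × (1−0.33) = 0.753105
P(Backup hoist down) [AND] = 0.43 × 0.753105 = 0.323835
P(Remote branch 2 down) [OR] = 1 − (1−0.000007) × (1−0.34) × (1−0.323835) × (1−0.07) = 0.584973
P(Power feed 2 fails) [OR] = 1 − (1−0.004048) × (1−0.26) × (1−0.584973) = 0.694123
P(Dam spillway gate fails to open) [OR] = 1 − (1−0.694123) × (1−0.33) = 0.795062
Rounded to 4 decimal places: P(Dam spillway gate fails to open) ≈ 0.7951.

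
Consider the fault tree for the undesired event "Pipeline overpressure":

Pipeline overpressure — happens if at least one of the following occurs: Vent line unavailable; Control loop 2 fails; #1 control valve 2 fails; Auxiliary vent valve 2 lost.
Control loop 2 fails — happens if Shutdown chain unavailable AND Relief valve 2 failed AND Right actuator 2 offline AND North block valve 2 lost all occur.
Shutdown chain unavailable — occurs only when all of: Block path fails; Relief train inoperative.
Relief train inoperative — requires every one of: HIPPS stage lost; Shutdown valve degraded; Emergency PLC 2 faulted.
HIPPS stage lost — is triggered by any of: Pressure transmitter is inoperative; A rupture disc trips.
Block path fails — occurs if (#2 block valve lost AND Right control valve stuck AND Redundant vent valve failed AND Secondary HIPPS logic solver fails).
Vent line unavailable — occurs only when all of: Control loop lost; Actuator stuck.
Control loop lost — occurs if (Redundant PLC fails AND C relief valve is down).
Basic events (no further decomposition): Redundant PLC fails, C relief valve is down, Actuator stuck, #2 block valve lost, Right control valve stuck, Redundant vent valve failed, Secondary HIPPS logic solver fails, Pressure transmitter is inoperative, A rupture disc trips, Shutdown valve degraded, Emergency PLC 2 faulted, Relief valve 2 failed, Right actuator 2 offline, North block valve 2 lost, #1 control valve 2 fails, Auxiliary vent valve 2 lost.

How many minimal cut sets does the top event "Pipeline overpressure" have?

5

Control loop lost [AND]: one cut set from each child combined → 1 × 1 = 1 cut set(s).
Vent line unavailable [AND]: one cut set from each child combined → 1 × 1 = 1 cut set(s).
Block path fails [AND]: one cut set from each child combined → 1 × 1 × 1 × 1 = 1 cut set(s).
HIPPS stage lost [OR]: union of children's cut sets → 2 cut set(s).
Relief train inoperative [AND]: one cut set from each child combined → 2 × 1 × 1 = 2 cut set(s).
Shutdown chain unavailable [AND]: one cut set from each child combined → 1 × 2 = 2 cut set(s).
Control loop 2 fails [AND]: one cut set from each child combined → 2 × 1 × 1 × 1 = 2 cut set(s).
Pipeline overpressure [OR]: union of children's cut sets → 5 cut set(s).
Minimal cut sets: {Actuator stuck, C relief valve is down, Redundant PLC fails}; {#2 block valve lost, Emergency PLC 2 faulted, North block valve 2 lost, Pressure transmitter is inoperative, Redundant vent valve failed, Relief valve 2 failed, Right actuator 2 offline, Right control valve stuck, Secondary HIPPS logic solver fails, Shutdown valve degraded}; {#2 block valve lost, A rupture disc trips, Emergency PLC 2 faulted, North block valve 2 lost, Redundant vent valve failed, Relief valve 2 failed, Right actuator 2 offline, Right control valve stuck, Secondary HIPPS logic solver fails, Shutdown valve degraded}; {#1 control valve 2 fails}; {Auxiliary vent valve 2 lost}.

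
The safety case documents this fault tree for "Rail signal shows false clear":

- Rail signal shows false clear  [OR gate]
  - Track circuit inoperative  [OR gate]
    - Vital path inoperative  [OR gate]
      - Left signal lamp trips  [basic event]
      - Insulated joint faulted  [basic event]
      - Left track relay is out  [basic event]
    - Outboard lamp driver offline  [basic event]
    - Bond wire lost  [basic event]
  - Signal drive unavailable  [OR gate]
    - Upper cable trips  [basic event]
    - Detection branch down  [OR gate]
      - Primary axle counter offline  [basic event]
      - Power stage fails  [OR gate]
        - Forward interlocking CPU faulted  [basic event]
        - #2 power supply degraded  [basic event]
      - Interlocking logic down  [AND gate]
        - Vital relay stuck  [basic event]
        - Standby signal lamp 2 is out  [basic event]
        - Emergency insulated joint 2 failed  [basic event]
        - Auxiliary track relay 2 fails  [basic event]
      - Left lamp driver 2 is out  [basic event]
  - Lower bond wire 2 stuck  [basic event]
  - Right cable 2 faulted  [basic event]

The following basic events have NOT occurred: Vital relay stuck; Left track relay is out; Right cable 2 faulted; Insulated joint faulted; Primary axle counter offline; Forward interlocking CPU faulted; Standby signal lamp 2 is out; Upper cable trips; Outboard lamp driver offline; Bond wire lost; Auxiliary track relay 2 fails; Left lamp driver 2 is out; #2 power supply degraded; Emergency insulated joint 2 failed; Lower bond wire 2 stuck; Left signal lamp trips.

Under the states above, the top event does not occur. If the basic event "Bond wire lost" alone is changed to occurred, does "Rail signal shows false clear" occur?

Counterfactual: set "Bond wire lost" to occurred.
Vital path inoperative [OR]: Left signal lamp trips=not, Insulated joint faulted=not, Left track relay is out=not → no input occurs → does not occur.
Track circuit inoperative [OR]: Vital path inoperative=not, Outboard lamp driver offline=not, Bond wire lost=occurs → at least one input occurs → occurs.
Power stage fails [OR]: Forward interlocking CPU faulted=not, #2 power supply degraded=not → no input occurs → does not occur.
Interlocking logic down [AND]: Vital relay stuck=not, Standby signal lamp 2 is out=not, Emergency insulated joint 2 failed=not, Auxiliary track relay 2 fails=not → not all inputs occur → does not occur.
Detection branch down [OR]: Primary axle counter offline=not, Power stage fails=not, Interlocking logic down=not, Left lamp driver 2 is out=not → no input occurs → does not occur.
Signal drive unavailable [OR]: Upper cable trips=not, Detection branch down=not → no input occurs → does not occur.
Rail signal shows false clear [OR]: Track circuit inoperative=occurs, Signal drive unavailable=not, Lower bond wire 2 stuck=not, Right cable 2 faulted=not → at least one input occurs → occurs.

Yes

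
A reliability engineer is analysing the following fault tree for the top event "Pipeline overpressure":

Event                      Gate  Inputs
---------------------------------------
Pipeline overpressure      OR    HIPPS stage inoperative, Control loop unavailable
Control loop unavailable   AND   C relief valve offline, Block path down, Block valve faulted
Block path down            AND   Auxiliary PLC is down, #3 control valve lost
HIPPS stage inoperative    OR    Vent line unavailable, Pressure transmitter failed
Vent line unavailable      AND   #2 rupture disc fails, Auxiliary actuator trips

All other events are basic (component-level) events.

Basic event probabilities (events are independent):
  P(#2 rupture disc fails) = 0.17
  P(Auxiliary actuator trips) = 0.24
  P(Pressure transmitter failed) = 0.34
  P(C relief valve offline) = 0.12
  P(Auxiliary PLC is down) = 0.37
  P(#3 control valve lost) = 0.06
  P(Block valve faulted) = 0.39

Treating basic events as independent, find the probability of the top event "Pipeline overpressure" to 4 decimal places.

P(Vent line unavailable) [AND] = 0.17 × 0.24 = 0.040800
P(HIPPS stage inoperative) [OR] = 1 − (1−0.040800) × (1−0.34) = 0.366928
P(Block path down) [AND] = 0.37 × 0.06 = 0.022200
P(Control loop unavailable) [AND] = 0.12 × 0.022200 × 0.39 = 0.001039
P(Pipeline overpressure) [OR] = 1 − (1−0.366928) × (1−0.001039) = 0.367586
Rounded to 4 decimal places: P(Pipeline overpressure) ≈ 0.3676.

0.3676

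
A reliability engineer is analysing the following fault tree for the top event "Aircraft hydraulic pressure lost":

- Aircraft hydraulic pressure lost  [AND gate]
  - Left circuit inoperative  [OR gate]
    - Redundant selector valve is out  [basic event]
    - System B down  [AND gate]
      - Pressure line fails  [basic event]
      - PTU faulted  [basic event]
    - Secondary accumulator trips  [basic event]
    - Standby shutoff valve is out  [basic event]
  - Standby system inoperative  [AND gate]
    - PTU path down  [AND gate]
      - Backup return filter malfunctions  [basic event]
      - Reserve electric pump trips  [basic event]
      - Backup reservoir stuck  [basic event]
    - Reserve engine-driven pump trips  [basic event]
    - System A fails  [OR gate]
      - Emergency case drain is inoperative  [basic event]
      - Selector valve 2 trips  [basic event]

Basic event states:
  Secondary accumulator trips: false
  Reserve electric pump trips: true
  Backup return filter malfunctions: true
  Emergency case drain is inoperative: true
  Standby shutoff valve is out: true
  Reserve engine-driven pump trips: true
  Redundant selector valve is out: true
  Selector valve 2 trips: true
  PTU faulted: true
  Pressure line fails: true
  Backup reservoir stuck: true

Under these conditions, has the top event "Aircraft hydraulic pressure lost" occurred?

System B down [AND]: Pressure line fails=occurs, PTU faulted=occurs → all inputs occur → occurs.
Left circuit inoperative [OR]: Redundant selector valve is out=occurs, System B down=occurs, Secondary accumulator trips=not, Standby shutoff valve is out=occurs → at least one input occurs → occurs.
PTU path down [AND]: Backup return filter malfunctions=occurs, Reserve electric pump trips=occurs, Backup reservoir stuck=occurs → all inputs occur → occurs.
System A fails [OR]: Emergency case drain is inoperative=occurs, Selector valve 2 trips=occurs → at least one input occurs → occurs.
Standby system inoperative [AND]: PTU path down=occurs, Reserve engine-driven pump trips=occurs, System A fails=occurs → all inputs occur → occurs.
Aircraft hydraulic pressure lost [AND]: Left circuit inoperative=occurs, Standby system inoperative=occurs → all inputs occur → occurs.

Yes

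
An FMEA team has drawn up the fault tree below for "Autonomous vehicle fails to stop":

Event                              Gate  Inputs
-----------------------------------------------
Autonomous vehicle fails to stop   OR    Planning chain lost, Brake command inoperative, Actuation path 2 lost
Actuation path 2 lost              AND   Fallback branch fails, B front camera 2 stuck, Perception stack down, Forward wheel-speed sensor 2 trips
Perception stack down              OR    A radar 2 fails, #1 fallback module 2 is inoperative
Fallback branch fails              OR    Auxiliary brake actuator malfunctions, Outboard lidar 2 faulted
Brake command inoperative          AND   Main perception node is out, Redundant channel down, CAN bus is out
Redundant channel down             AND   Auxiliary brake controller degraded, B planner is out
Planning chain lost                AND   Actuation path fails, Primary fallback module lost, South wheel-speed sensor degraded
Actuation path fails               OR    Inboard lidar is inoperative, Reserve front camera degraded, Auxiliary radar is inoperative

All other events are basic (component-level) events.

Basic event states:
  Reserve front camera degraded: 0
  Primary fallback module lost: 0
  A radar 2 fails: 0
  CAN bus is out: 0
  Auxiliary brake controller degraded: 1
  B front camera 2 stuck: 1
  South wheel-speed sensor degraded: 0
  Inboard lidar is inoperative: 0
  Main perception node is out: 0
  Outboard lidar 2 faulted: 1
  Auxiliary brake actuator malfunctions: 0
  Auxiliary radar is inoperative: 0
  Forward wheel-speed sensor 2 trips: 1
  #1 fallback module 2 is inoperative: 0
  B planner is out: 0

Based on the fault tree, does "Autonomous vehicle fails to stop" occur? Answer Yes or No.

No

Actuation path fails [OR]: Inboard lidar is inoperative=not, Reserve front camera degraded=not, Auxiliary radar is inoperative=not → no input occurs → does not occur.
Planning chain lost [AND]: Actuation path fails=not, Primary fallback module lost=not, South wheel-speed sensor degraded=not → not all inputs occur → does not occur.
Redundant channel down [AND]: Auxiliary brake controller degraded=occurs, B planner is out=not → not all inputs occur → does not occur.
Brake command inoperative [AND]: Main perception node is out=not, Redundant channel down=not, CAN bus is out=not → not all inputs occur → does not occur.
Fallback branch fails [OR]: Auxiliary brake actuator malfunctions=not, Outboard lidar 2 faulted=occurs → at least one input occurs → occurs.
Perception stack down [OR]: A radar 2 fails=not, #1 fallback module 2 is inoperative=not → no input occurs → does not occur.
Actuation path 2 lost [AND]: Fallback branch fails=occurs, B front camera 2 stuck=occurs, Perception stack down=not, Forward wheel-speed sensor 2 trips=occurs → not all inputs occur → does not occur.
Autonomous vehicle fails to stop [OR]: Planning chain lost=not, Brake command inoperative=not, Actuation path 2 lost=not → no input occurs → does not occur.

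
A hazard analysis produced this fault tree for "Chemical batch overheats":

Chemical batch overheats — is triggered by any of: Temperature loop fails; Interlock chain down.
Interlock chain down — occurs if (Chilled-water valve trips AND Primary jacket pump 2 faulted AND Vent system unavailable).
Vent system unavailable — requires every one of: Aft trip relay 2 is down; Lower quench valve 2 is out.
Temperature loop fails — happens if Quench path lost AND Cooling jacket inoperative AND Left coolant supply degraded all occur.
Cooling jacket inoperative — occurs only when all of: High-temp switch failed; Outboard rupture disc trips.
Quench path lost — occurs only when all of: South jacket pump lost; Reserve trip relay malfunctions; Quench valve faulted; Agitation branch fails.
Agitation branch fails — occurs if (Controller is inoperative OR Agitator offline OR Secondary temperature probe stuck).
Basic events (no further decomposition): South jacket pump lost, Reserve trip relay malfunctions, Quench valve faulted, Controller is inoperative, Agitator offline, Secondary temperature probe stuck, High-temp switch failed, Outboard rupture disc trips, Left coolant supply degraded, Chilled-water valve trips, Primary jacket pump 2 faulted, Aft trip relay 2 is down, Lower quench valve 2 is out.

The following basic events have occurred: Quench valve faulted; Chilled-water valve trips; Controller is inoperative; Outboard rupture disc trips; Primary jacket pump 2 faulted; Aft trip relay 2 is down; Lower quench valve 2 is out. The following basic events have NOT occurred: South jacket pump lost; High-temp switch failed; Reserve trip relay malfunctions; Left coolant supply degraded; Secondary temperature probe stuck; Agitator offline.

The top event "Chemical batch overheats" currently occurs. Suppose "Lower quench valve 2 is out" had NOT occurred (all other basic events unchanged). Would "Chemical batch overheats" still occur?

No

Counterfactual: set "Lower quench valve 2 is out" to not occurred.
Agitation branch fails [OR]: Controller is inoperative=occurs, Agitator offline=not, Secondary temperature probe stuck=not → at least one input occurs → occurs.
Quench path lost [AND]: South jacket pump lost=not, Reserve trip relay malfunctions=not, Quench valve faulted=occurs, Agitation branch fails=occurs → not all inputs occur → does not occur.
Cooling jacket inoperative [AND]: High-temp switch failed=not, Outboard rupture disc trips=occurs → not all inputs occur → does not occur.
Temperature loop fails [AND]: Quench path lost=not, Cooling jacket inoperative=not, Left coolant supply degraded=not → not all inputs occur → does not occur.
Vent system unavailable [AND]: Aft trip relay 2 is down=occurs, Lower quench valve 2 is out=not → not all inputs occur → does not occur.
Interlock chain down [AND]: Chilled-water valve trips=occurs, Primary jacket pump 2 faulted=occurs, Vent system unavailable=not → not all inputs occur → does not occur.
Chemical batch overheats [OR]: Temperature loop fails=not, Interlock chain down=not → no input occurs → does not occur.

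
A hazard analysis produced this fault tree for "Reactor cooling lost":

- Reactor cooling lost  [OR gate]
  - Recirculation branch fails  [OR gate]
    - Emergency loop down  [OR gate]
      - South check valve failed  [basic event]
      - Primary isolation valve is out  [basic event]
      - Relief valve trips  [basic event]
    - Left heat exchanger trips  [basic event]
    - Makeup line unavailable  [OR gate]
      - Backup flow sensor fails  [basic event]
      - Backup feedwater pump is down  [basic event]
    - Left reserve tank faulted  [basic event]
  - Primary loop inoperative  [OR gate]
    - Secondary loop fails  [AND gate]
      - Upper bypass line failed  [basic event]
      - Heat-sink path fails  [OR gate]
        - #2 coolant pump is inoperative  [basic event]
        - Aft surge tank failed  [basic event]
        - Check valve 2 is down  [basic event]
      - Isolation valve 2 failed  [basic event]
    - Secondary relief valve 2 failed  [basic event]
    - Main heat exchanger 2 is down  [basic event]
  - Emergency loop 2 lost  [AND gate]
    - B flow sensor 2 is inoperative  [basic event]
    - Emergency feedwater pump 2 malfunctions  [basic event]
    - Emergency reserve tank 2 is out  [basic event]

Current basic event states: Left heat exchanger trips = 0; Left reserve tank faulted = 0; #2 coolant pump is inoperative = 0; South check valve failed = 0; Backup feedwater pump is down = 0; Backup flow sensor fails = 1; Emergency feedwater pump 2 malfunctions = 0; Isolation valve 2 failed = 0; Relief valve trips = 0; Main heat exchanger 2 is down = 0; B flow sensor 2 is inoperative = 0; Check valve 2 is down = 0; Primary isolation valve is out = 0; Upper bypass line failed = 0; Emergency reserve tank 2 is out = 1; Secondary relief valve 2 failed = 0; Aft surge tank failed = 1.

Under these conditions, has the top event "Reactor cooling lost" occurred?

Emergency loop down [OR]: South check valve failed=not, Primary isolation valve is out=not, Relief valve trips=not → no input occurs → does not occur.
Makeup line unavailable [OR]: Backup flow sensor fails=occurs, Backup feedwater pump is down=not → at least one input occurs → occurs.
Recirculation branch fails [OR]: Emergency loop down=not, Left heat exchanger trips=not, Makeup line unavailable=occurs, Left reserve tank faulted=not → at least one input occurs → occurs.
Heat-sink path fails [OR]: #2 coolant pump is inoperative=not, Aft surge tank failed=occurs, Check valve 2 is down=not → at least one input occurs → occurs.
Secondary loop fails [AND]: Upper bypass line failed=not, Heat-sink path fails=occurs, Isolation valve 2 failed=not → not all inputs occur → does not occur.
Primary loop inoperative [OR]: Secondary loop fails=not, Secondary relief valve 2 failed=not, Main heat exchanger 2 is down=not → no input occurs → does not occur.
Emergency loop 2 lost [AND]: B flow sensor 2 is inoperative=not, Emergency feedwater pump 2 malfunctions=not, Emergency reserve tank 2 is out=occurs → not all inputs occur → does not occur.
Reactor cooling lost [OR]: Recirculation branch fails=occurs, Primary loop inoperative=not, Emergency loop 2 lost=not → at least one input occurs → occurs.

Yes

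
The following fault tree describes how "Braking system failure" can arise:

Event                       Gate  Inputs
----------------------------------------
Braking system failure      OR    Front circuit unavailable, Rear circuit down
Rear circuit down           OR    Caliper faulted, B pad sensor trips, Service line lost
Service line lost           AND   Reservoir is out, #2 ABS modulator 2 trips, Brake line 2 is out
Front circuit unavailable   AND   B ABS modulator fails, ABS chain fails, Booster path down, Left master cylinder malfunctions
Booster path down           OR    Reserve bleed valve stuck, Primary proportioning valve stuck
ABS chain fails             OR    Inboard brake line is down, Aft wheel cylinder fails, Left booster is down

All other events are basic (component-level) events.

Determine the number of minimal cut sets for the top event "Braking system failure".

9

ABS chain fails [OR]: union of children's cut sets → 3 cut set(s).
Booster path down [OR]: union of children's cut sets → 2 cut set(s).
Front circuit unavailable [AND]: one cut set from each child combined → 1 × 3 × 2 × 1 = 6 cut set(s).
Service line lost [AND]: one cut set from each child combined → 1 × 1 × 1 = 1 cut set(s).
Rear circuit down [OR]: union of children's cut sets → 3 cut set(s).
Braking system failure [OR]: union of children's cut sets → 9 cut set(s).
Minimal cut sets: {B ABS modulator fails, Inboard brake line is down, Left master cylinder malfunctions, Reserve bleed valve stuck}; {B ABS modulator fails, Inboard brake line is down, Left master cylinder malfunctions, Primary proportioning valve stuck}; {Aft wheel cylinder fails, B ABS modulator fails, Left master cylinder malfunctions, Reserve bleed valve stuck}; {Aft wheel cylinder fails, B ABS modulator fails, Left master cylinder malfunctions, Primary proportioning valve stuck}; {B ABS modulator fails, Left booster is down, Left master cylinder malfunctions, Reserve bleed valve stuck}; {B ABS modulator fails, Left booster is down, Left master cylinder malfunctions, Primary proportioning valve stuck}; {Caliper faulted}; {B pad sensor trips}; {#2 ABS modulator 2 trips, Brake line 2 is out, Reservoir is out}.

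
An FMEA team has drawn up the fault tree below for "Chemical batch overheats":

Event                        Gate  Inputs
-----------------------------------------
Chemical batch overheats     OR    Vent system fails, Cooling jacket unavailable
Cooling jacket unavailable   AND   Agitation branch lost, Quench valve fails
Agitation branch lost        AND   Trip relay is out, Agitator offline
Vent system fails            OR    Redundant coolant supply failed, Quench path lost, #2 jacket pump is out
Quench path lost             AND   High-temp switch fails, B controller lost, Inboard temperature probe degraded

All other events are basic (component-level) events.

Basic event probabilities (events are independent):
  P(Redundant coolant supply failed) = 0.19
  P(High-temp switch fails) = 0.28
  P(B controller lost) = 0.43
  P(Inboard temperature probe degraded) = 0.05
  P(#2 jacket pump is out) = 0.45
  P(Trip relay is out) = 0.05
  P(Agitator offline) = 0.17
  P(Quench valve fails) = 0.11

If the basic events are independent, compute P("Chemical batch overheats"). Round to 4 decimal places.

P(Quench path lost) [AND] = 0.28 × 0.43 × 0.05 = 0.006020
P(Vent system fails) [OR] = 1 − (1−0.19) × (1−0.006020) × (1−0.45) = 0.557182
P(Agitation branch lost) [AND] = 0.05 × 0.17 = 0.008500
P(Cooling jacket unavailable) [AND] = 0.008500 × 0.11 = 0.000935
P(Chemical batch overheats) [OR] = 1 − (1−0.557182) × (1−0.000935) = 0.557596
Rounded to 4 decimal places: P(Chemical batch overheats) ≈ 0.5576.

0.5576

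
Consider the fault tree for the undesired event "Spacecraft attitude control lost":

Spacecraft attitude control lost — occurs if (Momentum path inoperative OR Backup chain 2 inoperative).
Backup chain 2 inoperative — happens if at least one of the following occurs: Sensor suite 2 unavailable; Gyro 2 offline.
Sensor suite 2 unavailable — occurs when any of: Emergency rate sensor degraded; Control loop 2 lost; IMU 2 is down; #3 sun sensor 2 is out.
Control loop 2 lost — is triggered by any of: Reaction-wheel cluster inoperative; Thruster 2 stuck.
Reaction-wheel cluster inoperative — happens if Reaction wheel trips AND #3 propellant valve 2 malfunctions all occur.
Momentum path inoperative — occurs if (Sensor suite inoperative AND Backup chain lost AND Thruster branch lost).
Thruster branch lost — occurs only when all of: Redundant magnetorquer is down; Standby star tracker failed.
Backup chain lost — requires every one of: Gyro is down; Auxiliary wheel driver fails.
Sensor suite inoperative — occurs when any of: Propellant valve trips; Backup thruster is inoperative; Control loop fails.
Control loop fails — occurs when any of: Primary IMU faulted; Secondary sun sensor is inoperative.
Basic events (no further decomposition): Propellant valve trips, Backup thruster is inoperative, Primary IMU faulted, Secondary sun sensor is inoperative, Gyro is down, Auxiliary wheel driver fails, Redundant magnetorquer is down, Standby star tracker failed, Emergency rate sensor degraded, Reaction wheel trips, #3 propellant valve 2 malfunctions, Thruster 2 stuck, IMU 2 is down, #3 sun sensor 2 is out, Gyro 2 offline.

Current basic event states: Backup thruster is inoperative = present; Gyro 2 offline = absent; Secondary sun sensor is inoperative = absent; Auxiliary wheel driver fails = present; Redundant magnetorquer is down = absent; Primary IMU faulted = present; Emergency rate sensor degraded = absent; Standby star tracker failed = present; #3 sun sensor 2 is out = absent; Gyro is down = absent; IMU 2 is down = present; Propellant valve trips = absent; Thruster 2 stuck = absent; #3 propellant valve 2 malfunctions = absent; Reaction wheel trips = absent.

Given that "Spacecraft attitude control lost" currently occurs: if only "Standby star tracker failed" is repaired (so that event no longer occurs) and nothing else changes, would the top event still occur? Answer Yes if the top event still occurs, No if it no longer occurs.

Yes

Counterfactual: set "Standby star tracker failed" to not occurred.
Control loop fails [OR]: Primary IMU faulted=occurs, Secondary sun sensor is inoperative=not → at least one input occurs → occurs.
Sensor suite inoperative [OR]: Propellant valve trips=not, Backup thruster is inoperative=occurs, Control loop fails=occurs → at least one input occurs → occurs.
Backup chain lost [AND]: Gyro is down=not, Auxiliary wheel driver fails=occurs → not all inputs occur → does not occur.
Thruster branch lost [AND]: Redundant magnetorquer is down=not, Standby star tracker failed=not → not all inputs occur → does not occur.
Momentum path inoperative [AND]: Sensor suite inoperative=occurs, Backup chain lost=not, Thruster branch lost=not → not all inputs occur → does not occur.
Reaction-wheel cluster inoperative [AND]: Reaction wheel trips=not, #3 propellant valve 2 malfunctions=not → not all inputs occur → does not occur.
Control loop 2 lost [OR]: Reaction-wheel cluster inoperative=not, Thruster 2 stuck=not → no input occurs → does not occur.
Sensor suite 2 unavailable [OR]: Emergency rate sensor degraded=not, Control loop 2 lost=not, IMU 2 is down=occurs, #3 sun sensor 2 is out=not → at least one input occurs → occurs.
Backup chain 2 inoperative [OR]: Sensor suite 2 unavailable=occurs, Gyro 2 offline=not → at least one input occurs → occurs.
Spacecraft attitude control lost [OR]: Momentum path inoperative=not, Backup chain 2 inoperative=occurs → at least one input occurs → occurs.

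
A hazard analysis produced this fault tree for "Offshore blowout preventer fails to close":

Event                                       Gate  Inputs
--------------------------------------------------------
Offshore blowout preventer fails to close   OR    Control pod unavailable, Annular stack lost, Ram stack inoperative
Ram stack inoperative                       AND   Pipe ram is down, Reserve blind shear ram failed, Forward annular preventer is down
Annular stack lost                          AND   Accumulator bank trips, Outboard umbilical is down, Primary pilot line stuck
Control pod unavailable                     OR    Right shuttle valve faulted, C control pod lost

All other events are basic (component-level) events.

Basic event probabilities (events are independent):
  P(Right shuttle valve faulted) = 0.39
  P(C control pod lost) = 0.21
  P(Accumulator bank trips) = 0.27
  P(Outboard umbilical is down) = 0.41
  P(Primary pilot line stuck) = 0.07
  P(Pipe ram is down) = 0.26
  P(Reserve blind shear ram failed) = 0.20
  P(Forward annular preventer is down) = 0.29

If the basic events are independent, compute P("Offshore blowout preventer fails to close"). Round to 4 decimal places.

P(Control pod unavailable) [OR] = 1 − (1−0.39) × (1−0.21) = 0.518100
P(Annular stack lost) [AND] = 0.27 × 0.41 × 0.07 = 0.007749
P(Ram stack inoperative) [AND] = 0.26 × 0.20 × 0.29 = 0.015080
P(Offshore blowout preventer fails to close) [OR] = 1 − (1−0.518100) × (1−0.007749) × (1−0.015080) = 0.529045
Rounded to 4 decimal places: P(Offshore blowout preventer fails to close) ≈ 0.5290.

0.5290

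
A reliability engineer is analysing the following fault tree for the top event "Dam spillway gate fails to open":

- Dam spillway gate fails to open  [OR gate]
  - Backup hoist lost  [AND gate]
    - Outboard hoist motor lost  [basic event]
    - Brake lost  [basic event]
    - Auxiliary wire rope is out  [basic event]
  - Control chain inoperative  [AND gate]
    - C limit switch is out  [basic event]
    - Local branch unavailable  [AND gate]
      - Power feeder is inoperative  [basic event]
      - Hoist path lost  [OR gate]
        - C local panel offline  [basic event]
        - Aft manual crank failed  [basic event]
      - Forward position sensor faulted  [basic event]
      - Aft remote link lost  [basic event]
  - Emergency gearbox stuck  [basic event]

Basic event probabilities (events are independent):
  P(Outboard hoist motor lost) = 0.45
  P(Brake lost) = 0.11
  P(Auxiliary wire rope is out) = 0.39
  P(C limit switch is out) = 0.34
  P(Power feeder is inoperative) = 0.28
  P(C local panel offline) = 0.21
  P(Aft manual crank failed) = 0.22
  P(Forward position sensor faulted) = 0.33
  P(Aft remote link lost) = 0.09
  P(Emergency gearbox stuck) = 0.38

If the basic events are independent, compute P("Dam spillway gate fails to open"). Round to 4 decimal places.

P(Backup hoist lost) [AND] = 0.45 × 0.11 × 0.39 = 0.019305
P(Hoist path lost) [OR] = 1 − (1−0.21) × (1−0.22) = 0.383800
P(Local branch unavailable) [AND] = 0.28 × 0.383800 × 0.33 × 0.09 = 0.003192
P(Control chain inoperative) [AND] = 0.34 × 0.003192 = 0.001085
P(Dam spillway gate fails to open) [OR] = 1 − (1−0.019305) × (1−0.001085) × (1−0.38) = 0.392629
Rounded to 4 decimal places: P(Dam spillway gate fails to open) ≈ 0.3926.

0.3926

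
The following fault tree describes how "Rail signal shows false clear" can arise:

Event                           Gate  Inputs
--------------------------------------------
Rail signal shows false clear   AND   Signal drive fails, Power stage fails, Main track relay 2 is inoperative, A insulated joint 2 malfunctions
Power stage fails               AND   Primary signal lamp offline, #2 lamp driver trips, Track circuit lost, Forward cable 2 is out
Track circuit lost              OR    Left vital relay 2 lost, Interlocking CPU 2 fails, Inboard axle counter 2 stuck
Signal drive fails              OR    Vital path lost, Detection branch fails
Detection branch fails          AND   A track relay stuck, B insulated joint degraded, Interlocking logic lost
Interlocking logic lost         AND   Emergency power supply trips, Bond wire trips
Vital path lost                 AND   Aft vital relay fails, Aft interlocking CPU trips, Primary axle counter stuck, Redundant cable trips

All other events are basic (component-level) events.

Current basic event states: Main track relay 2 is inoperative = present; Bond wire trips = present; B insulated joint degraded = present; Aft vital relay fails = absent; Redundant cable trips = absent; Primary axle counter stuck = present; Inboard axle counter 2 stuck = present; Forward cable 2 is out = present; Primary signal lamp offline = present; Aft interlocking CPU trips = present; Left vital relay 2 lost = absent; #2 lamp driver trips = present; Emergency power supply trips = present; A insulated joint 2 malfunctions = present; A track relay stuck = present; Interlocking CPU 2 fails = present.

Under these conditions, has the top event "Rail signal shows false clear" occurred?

Vital path lost [AND]: Aft vital relay fails=not, Aft interlocking CPU trips=occurs, Primary axle counter stuck=occurs, Redundant cable trips=not → not all inputs occur → does not occur.
Interlocking logic lost [AND]: Emergency power supply trips=occurs, Bond wire trips=occurs → all inputs occur → occurs.
Detection branch fails [AND]: A track relay stuck=occurs, B insulated joint degraded=occurs, Interlocking logic lost=occurs → all inputs occur → occurs.
Signal drive fails [OR]: Vital path lost=not, Detection branch fails=occurs → at least one input occurs → occurs.
Track circuit lost [OR]: Left vital relay 2 lost=not, Interlocking CPU 2 fails=occurs, Inboard axle counter 2 stuck=occurs → at least one input occurs → occurs.
Power stage fails [AND]: Primary signal lamp offline=occurs, #2 lamp driver trips=occurs, Track circuit lost=occurs, Forward cable 2 is out=occurs → all inputs occur → occurs.
Rail signal shows false clear [AND]: Signal drive fails=occurs, Power stage fails=occurs, Main track relay 2 is inoperative=occurs, A insulated joint 2 malfunctions=occurs → all inputs occur → occurs.

Yes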